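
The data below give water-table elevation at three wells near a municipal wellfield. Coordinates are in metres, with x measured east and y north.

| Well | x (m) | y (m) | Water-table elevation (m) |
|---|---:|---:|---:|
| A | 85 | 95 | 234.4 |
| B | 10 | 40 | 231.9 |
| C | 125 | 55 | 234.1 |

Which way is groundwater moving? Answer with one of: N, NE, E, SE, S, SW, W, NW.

SW

Differences from A: to B (Δx, Δy, Δh) = (-75, -55, -2.5); to C = (40, -40, -0.3).
Determinant of the coordinate differences = (-75)·(-40) − 40·(-55) = 5200.
∂h/∂x = [(-2.5)·(-40) − (-0.3)·(-55)] / 5200 = +0.01606
∂h/∂y = [(-75)·(-0.3) − 40·(-2.5)] / 5200 = +0.02356
Flow = −∇h = (-0.01606 east, -0.02356 north), which points southwest.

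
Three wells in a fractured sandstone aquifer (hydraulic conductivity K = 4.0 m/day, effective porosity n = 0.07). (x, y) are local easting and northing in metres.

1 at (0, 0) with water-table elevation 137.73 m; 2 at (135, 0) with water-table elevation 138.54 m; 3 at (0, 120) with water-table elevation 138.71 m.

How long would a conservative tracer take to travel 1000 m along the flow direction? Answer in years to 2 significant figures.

∂h/∂x = (138.54 − 137.73) / (135 − 0) = +0.006000
∂h/∂y = (138.71 − 137.73) / (120 − 0) = +0.008167
|∇h| = √(0.006000² + 0.008167²) = 0.01013
Seepage velocity v = K·i/n = 4.0 × 0.01013 / 0.07 = 0.5789 m/day.
t = 1000 / 0.5789 = 1727 days = 4.73 years.

4.7 years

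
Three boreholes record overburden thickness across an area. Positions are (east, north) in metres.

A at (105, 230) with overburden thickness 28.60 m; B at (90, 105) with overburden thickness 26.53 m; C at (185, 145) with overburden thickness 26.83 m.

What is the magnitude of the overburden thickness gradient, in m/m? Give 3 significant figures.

Three-point gradient (reference A): Δ to B = (-15, -125, -2.07), Δ to C = (80, -85, -1.77).
∂d/∂x = -0.004018, ∂d/∂y = +0.01704 (det = 11275).
|∇f| = √(-0.004018² + 0.01704²) = 0.01751 m/m

0.0175 m/m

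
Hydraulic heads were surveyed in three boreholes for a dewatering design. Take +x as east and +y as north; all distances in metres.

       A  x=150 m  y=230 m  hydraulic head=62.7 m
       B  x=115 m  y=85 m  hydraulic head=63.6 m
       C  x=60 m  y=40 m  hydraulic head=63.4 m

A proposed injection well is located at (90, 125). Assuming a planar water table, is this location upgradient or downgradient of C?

downgradient

With h = a·x + b·y + c and A as origin, the differences give:
  (-35)·a + (-145)·b = +0.9
  (-90)·a + (-190)·b = +0.7
Eliminate b (×(-190) and ×(-145), subtract): -6400·a = -69.50 → a = ∂h/∂x = +0.01086
Back-substitute: b = ∂h/∂y = -0.008828.
Head at (90, 125) = 62.7 + (+0.01086)·(-60) + (-0.008828)·(-105) = 62.98 m.
That is lower than the 63.4 m at C, so the point is downgradient.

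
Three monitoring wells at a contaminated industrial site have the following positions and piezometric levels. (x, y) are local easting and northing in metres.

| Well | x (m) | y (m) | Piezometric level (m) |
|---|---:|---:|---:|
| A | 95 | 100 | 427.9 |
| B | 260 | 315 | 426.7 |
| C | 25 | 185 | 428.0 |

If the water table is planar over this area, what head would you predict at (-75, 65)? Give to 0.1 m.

Differences from A: to B (Δx, Δy, Δh) = (165, 215, -1.2); to C = (-70, 85, +0.1).
Solve a·Δx + b·Δy = Δh: det = 165·85 − (-70)·215 = 29075.
∂h/∂x = [(-1.2)·85 − (+0.1)·215] / 29075 = -0.004248
∂h/∂y = [165·(+0.1) − (-70)·(-1.2)] / 29075 = -0.002322
h(-75, 65) = 427.9 + (-0.004248)·(-170) + (-0.002322)·(-35) = 427.9 +0.722 +0.081 = 428.703 m.

428.7 m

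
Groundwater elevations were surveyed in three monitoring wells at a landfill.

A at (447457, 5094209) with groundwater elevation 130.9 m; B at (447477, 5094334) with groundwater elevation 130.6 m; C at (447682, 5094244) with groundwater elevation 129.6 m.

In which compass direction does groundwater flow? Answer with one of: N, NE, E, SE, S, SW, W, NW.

Differences from A: to B (Δx, Δy, Δh) = (20, 125, -0.3); to C = (225, 35, -1.3).
Solve a·Δx + b·Δy = Δh: det = 20·35 − 225·125 = -27425.
∂h/∂x = [(-0.3)·35 − (-1.3)·125] / -27425 = -0.005542
∂h/∂y = [20·(-1.3) − 225·(-0.3)] / -27425 = -0.001513
Flow = −∇h = (+0.005542 east, +0.001513 north), which points east.

E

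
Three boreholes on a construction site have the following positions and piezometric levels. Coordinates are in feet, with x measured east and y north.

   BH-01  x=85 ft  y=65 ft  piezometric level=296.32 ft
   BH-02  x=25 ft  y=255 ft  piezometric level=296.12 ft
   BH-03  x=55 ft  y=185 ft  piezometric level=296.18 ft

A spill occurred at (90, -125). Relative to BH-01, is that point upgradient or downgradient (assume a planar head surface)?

upgradient

Three-point gradient (reference BH-01): Δ to BH-02 = (-60, 190, -0.20), Δ to BH-03 = (-30, 120, -0.14).
∂h/∂x = -0.001733, ∂h/∂y = -0.001600 (det = -1500).
Head at (90, -125) = 296.32 + (-0.001733)·(5) + (-0.001600)·(-190) = 296.62 ft.
That is higher than the 296.32 ft at BH-01, so the point is upgradient.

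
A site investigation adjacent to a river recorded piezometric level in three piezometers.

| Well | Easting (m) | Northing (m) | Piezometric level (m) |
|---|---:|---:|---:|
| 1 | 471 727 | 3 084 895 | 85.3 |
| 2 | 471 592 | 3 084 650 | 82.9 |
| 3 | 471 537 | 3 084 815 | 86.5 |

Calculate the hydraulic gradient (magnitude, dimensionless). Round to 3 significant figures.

0.0220

Differences from 1: to 2 (Δx, Δy, Δh) = (-135, -245, -2.4); to 3 = (-190, -80, +1.2).
Solve a·Δx + b·Δy = Δh: det = (-135)·(-80) − (-190)·(-245) = -35750.
∂h/∂x = [(-2.4)·(-80) − (+1.2)·(-245)] / -35750 = -0.01359
∂h/∂y = [(-135)·(+1.2) − (-190)·(-2.4)] / -35750 = +0.01729
|∇h| = √(-0.01359² + 0.01729²) = 0.02199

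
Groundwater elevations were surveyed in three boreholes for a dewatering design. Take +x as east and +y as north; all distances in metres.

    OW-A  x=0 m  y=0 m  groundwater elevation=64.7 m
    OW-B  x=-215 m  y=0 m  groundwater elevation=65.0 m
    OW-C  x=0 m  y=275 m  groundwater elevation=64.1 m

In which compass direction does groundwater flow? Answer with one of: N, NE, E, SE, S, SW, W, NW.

NE

∂h/∂x = (65.0 − 64.7) / (-215 − 0) = -0.001395
∂h/∂y = (64.1 − 64.7) / (275 − 0) = -0.002182
Flow = −∇h = (+0.001395 east, +0.002182 north), which points northeast.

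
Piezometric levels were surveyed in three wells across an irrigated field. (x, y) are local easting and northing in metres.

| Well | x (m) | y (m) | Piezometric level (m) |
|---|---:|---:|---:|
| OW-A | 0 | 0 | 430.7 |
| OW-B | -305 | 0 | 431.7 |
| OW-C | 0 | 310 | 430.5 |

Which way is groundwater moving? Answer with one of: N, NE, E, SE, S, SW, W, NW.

E

∂h/∂x = (431.7 − 430.7) / (-305 − 0) = -0.003279
∂h/∂y = (430.5 − 430.7) / (310 − 0) = -0.0006452
Flow = −∇h = (+0.003279 east, +0.0006452 north), which points east.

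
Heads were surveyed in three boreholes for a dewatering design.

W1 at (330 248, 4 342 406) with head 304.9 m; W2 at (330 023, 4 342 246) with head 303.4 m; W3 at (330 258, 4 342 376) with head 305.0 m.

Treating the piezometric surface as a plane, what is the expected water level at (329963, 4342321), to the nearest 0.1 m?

Taking W1 as reference: W2−W1 = (-225, -160, -1.5); W3−W1 = (10, -30, +0.1).
Solve a·Δx + b·Δy = Δh: det = (-225)·(-30) − 10·(-160) = 8350.
∂h/∂x = [(-1.5)·(-30) − (+0.1)·(-160)] / 8350 = +0.007305
∂h/∂y = [(-225)·(+0.1) − 10·(-1.5)] / 8350 = -0.0008982
h(329963, 4342321) = 304.9 + (+0.007305)·(-285) + (-0.0008982)·(-85) = 304.9 -2.082 +0.076 = 302.894 m.

302.9 m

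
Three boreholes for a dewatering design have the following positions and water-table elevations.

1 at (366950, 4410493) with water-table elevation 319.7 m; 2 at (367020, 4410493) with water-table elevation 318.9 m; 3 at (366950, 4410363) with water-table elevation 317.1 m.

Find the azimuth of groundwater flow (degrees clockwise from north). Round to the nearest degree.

150°

∂h/∂x = (318.9 − 319.7) / (367020 − 366950) = -0.01143
∂h/∂y = (317.1 − 319.7) / (4410363 − 4410493) = +0.02000
Flow direction (−∇h) has components (+0.01143 E, -0.02000 N).
Azimuth = atan2(E, N) = atan2(+0.01143, -0.02000) = 150.3° ≈ 150°.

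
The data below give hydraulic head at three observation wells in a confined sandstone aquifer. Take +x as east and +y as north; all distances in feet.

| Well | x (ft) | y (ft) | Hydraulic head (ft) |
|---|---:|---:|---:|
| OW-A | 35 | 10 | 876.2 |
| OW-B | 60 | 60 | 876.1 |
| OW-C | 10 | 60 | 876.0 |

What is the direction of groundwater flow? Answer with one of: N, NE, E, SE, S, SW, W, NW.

NW

With h = a·x + b·y + c and OW-A as origin, the differences give:
  25·a + 50·b = -0.1
  (-25)·a + 50·b = -0.2
Eliminate b (×50 and ×50, subtract): 2500·a = 5.00 → a = ∂h/∂x = +0.002000
Back-substitute: b = ∂h/∂y = -0.003000.
Flow = −∇h = (-0.002000 east, +0.003000 north), which points northwest.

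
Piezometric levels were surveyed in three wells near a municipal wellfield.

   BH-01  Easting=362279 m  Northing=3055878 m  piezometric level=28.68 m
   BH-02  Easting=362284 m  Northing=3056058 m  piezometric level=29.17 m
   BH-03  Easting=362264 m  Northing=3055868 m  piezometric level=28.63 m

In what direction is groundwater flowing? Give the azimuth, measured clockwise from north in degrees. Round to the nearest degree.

With h = a·x + b·y + c and BH-01 as origin, the differences give:
  5·a + 180·b = +0.49
  (-15)·a + (-10)·b = -0.05
Eliminate b (×(-10) and ×180, subtract): 2650·a = 4.100 → a = ∂h/∂x = +0.001547
Back-substitute: b = ∂h/∂y = +0.002679.
Flow direction (−∇h) has components (-0.001547 E, -0.002679 N).
Azimuth = atan2(E, N) = atan2(-0.001547, -0.002679) = 210.0° ≈ 210°.

210°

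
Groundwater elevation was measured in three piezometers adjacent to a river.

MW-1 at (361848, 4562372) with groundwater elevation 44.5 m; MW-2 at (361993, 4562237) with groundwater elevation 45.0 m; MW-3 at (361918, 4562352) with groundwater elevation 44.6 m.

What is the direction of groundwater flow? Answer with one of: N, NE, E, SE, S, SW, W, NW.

With h = a·x + b·y + c and MW-1 as origin, the differences give:
  145·a + (-135)·b = +0.5
  70·a + (-20)·b = +0.1
Eliminate b (×(-20) and ×(-135), subtract): 6550·a = 3.50 → a = ∂h/∂x = +0.0005344
Back-substitute: b = ∂h/∂y = -0.003130.
Flow = −∇h = (-0.0005344 east, +0.003130 north), which points north.

N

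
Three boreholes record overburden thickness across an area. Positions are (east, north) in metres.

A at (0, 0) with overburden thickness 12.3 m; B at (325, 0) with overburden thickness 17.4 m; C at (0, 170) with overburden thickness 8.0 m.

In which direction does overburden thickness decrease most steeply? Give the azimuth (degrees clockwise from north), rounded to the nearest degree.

∂d/∂x = (17.4 − 12.3) / (325 − 0) = +0.01569
∂d/∂y = (8.0 − 12.3) / (170 − 0) = -0.02529
Steepest decrease is along −∇f: components (-0.01569 E, +0.02529 N).
Azimuth = atan2(-0.01569, +0.02529) = 328.2° ≈ 328°.

328°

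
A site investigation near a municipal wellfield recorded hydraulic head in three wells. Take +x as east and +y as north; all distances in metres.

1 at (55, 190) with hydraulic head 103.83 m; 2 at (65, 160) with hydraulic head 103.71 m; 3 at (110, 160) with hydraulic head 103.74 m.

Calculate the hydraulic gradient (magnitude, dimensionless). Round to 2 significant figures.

Taking 1 as reference: 2−1 = (10, -30, -0.12); 3−1 = (55, -30, -0.09).
Determinant of the coordinate differences = 10·(-30) − 55·(-30) = 1350.
∂h/∂x = [(-0.12)·(-30) − (-0.09)·(-30)] / 1350 = +0.0006667
∂h/∂y = [10·(-0.09) − 55·(-0.12)] / 1350 = +0.004222
|∇h| = √(0.0006667² + 0.004222²) = 0.004274

0.0043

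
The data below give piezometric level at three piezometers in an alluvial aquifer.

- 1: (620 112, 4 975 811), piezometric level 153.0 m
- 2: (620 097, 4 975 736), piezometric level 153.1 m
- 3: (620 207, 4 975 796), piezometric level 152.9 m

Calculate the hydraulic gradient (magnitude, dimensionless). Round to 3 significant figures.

0.00164

Three-point gradient (reference 1): Δ to 2 = (-15, -75, +0.1), Δ to 3 = (95, -15, -0.1).
∂h/∂x = -0.001224, ∂h/∂y = -0.001088 (det = 7350).
|∇h| = √(-0.001224² + -0.001088²) = 0.001638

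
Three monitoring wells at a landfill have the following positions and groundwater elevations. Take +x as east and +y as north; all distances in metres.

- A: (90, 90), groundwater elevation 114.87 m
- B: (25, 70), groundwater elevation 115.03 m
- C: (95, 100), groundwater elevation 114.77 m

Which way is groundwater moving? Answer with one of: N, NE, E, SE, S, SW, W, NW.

N

Differences from A: to B (Δx, Δy, Δh) = (-65, -20, +0.16); to C = (5, 10, -0.10).
Solve a·Δx + b·Δy = Δh: det = (-65)·10 − 5·(-20) = -550.
∂h/∂x = [(+0.16)·10 − (-0.10)·(-20)] / -550 = +0.0007273
∂h/∂y = [(-65)·(-0.10) − 5·(+0.16)] / -550 = -0.01036
Flow = −∇h = (-0.0007273 east, +0.01036 north), which points north.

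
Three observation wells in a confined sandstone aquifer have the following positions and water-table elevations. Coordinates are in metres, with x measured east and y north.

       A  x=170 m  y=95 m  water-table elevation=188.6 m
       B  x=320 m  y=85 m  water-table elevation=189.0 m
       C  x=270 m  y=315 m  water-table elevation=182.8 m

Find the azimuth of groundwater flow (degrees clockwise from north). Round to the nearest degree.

358°

Three-point gradient (reference A): Δ to B = (150, -10, +0.4), Δ to C = (100, 220, -5.8).
∂h/∂x = +0.0008824, ∂h/∂y = -0.02676 (det = 34000).
Flow direction (−∇h) has components (-0.0008824 E, +0.02676 N).
Azimuth = atan2(E, N) = atan2(-0.0008824, +0.02676) = 358.1° ≈ 358°.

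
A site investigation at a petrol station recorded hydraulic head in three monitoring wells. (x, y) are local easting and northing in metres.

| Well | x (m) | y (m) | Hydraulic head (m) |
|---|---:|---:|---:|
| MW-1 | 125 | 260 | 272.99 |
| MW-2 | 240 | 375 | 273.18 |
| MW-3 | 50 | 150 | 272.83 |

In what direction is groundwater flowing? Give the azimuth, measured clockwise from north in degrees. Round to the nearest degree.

Three-point gradient (reference MW-1): Δ to MW-2 = (115, 115, +0.19), Δ to MW-3 = (-75, -110, -0.16).
∂h/∂x = +0.0006211, ∂h/∂y = +0.001031 (det = -4025).
Flow direction (−∇h) has components (-0.0006211 E, -0.001031 N).
Azimuth = atan2(E, N) = atan2(-0.0006211, -0.001031) = 211.1° ≈ 211°.

211°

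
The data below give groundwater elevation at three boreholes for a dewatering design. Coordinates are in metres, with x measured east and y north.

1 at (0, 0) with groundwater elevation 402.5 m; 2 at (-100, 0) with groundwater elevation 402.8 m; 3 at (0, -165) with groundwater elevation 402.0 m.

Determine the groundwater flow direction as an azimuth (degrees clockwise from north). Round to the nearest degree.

135°

∂h/∂x = (402.8 − 402.5) / (-100 − 0) = -0.003000
∂h/∂y = (402.0 − 402.5) / (-165 − 0) = +0.003030
Flow direction (−∇h) has components (+0.003000 E, -0.003030 N).
Azimuth = atan2(E, N) = atan2(+0.003000, -0.003030) = 135.3° ≈ 135°.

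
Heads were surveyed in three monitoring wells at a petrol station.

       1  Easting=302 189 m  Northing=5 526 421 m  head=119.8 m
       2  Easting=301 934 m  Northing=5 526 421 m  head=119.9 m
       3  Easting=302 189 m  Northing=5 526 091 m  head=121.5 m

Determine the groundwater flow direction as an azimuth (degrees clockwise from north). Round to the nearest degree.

∂h/∂x = (119.9 − 119.8) / (301934 − 302189) = -0.0003922
∂h/∂y = (121.5 − 119.8) / (5526091 − 5526421) = -0.005152
Flow direction (−∇h) has components (+0.0003922 E, +0.005152 N).
Azimuth = atan2(E, N) = atan2(+0.0003922, +0.005152) = 4.4° ≈ 004°.

004°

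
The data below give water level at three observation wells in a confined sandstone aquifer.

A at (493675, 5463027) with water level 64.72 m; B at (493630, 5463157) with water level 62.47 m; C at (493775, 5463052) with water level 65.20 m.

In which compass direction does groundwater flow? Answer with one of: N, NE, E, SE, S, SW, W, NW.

NW

Differences from A: to B (Δx, Δy, Δh) = (-45, 130, -2.25); to C = (100, 25, +0.48).
Solve a·Δx + b·Δy = Δh: det = (-45)·25 − 100·130 = -14125.
∂h/∂x = [(-2.25)·25 − (+0.48)·130] / -14125 = +0.008400
∂h/∂y = [(-45)·(+0.48) − 100·(-2.25)] / -14125 = -0.01440
Flow = −∇h = (-0.008400 east, +0.01440 north), which points northwest.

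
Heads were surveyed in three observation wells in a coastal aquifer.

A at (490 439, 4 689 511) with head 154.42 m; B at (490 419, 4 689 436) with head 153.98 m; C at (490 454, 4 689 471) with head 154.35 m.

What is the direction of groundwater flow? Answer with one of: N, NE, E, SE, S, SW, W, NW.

Differences from A: to B (Δx, Δy, Δh) = (-20, -75, -0.44); to C = (15, -40, -0.07).
Determinant of the coordinate differences = (-20)·(-40) − 15·(-75) = 1925.
∂h/∂x = [(-0.44)·(-40) − (-0.07)·(-75)] / 1925 = +0.006416
∂h/∂y = [(-20)·(-0.07) − 15·(-0.44)] / 1925 = +0.004156
Flow = −∇h = (-0.006416 east, -0.004156 north), which points southwest.

SW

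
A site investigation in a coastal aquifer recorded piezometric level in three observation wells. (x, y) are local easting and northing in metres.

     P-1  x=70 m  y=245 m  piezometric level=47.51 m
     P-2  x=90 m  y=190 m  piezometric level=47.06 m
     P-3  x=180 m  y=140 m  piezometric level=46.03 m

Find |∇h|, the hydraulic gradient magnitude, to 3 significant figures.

0.0100

Taking P-1 as reference: P-2−P-1 = (20, -55, -0.45); P-3−P-1 = (110, -105, -1.48).
Determinant of the coordinate differences = 20·(-105) − 110·(-55) = 3950.
∂h/∂x = [(-0.45)·(-105) − (-1.48)·(-55)] / 3950 = -0.008646
∂h/∂y = [20·(-1.48) − 110·(-0.45)] / 3950 = +0.005038
|∇h| = √(-0.008646² + 0.005038²) = 0.01001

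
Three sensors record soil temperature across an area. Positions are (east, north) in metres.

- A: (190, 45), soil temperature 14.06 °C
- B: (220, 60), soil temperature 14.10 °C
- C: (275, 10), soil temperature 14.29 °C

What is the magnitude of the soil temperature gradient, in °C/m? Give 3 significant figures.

Taking A as reference: B−A = (30, 15, +0.04); C−A = (85, -35, +0.23).
Determinant of the coordinate differences = 30·(-35) − 85·15 = -2325.
∂T/∂x = [(+0.04)·(-35) − (+0.23)·15] / -2325 = +0.002086
∂T/∂y = [30·(+0.23) − 85·(+0.04)] / -2325 = -0.001505
|∇f| = √(0.002086² + -0.001505²) = 0.002572 °C/m

0.00257 °C/m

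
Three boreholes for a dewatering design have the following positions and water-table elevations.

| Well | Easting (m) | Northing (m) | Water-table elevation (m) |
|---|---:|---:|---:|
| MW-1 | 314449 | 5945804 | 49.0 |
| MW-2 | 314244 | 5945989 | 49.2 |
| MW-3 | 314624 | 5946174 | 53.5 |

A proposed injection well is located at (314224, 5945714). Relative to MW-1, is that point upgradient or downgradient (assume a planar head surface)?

With h = a·x + b·y + c and MW-1 as origin, the differences give:
  (-205)·a + 185·b = +0.2
  175·a + 370·b = +4.5
Eliminate b (×370 and ×185, subtract): -108225·a = -758.50 → a = ∂h/∂x = +0.007009
Back-substitute: b = ∂h/∂y = +0.008847.
Head at (314224, 5945714) = 49.0 + (+0.007009)·(-225) + (+0.008847)·(-90) = 46.63 m.
That is lower than the 49.0 m at MW-1, so the point is downgradient.

downgradient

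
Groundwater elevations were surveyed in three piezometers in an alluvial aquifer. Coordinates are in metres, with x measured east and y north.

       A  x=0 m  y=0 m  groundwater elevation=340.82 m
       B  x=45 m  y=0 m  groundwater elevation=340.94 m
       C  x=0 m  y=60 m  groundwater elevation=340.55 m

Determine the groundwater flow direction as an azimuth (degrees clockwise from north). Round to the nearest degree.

329°

∂h/∂x = (340.94 − 340.82) / (45 − 0) = +0.002667
∂h/∂y = (340.55 − 340.82) / (60 − 0) = -0.004500
Flow direction (−∇h) has components (-0.002667 E, +0.004500 N).
Azimuth = atan2(E, N) = atan2(-0.002667, +0.004500) = 329.3° ≈ 329°.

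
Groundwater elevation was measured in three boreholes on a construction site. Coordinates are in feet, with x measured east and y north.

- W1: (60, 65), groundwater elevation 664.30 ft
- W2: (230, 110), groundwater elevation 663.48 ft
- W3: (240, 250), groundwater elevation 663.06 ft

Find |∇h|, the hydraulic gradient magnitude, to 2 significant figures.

0.0049

Differences from W1: to W2 (Δx, Δy, Δh) = (170, 45, -0.82); to W3 = (180, 185, -1.24).
Determinant of the coordinate differences = 170·185 − 180·45 = 23350.
∂h/∂x = [(-0.82)·185 − (-1.24)·45] / 23350 = -0.004107
∂h/∂y = [170·(-1.24) − 180·(-0.82)] / 23350 = -0.002707
|∇h| = √(-0.004107² + -0.002707²) = 0.004919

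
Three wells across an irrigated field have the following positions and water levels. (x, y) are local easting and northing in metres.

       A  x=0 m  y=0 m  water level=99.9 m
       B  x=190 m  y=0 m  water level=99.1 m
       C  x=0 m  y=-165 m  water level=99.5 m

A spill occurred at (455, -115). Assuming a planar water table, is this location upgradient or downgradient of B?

downgradient

∂h/∂x = (99.1 − 99.9) / (190 − 0) = -0.004211
∂h/∂y = (99.5 − 99.9) / (-165 − 0) = +0.002424
Head at (455, -115) = 99.9 + (-0.004211)·(455) + (+0.002424)·(-115) = 97.71 m.
That is lower than the 99.1 m at B, so the point is downgradient.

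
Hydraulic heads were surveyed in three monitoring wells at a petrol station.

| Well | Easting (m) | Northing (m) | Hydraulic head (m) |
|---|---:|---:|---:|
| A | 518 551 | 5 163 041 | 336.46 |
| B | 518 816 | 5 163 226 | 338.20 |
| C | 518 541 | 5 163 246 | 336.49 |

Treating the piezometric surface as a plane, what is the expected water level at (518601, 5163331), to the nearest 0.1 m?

336.9 m

Three-point gradient (reference A): Δ to B = (265, 185, +1.74), Δ to C = (-10, 205, +0.03).
∂h/∂x = +0.006251, ∂h/∂y = +0.0004513 (det = 56175).
h(518601, 5163331) = 336.46 + (+0.006251)·(50) + (+0.0004513)·(290) = 336.46 +0.313 +0.131 = 336.903 m.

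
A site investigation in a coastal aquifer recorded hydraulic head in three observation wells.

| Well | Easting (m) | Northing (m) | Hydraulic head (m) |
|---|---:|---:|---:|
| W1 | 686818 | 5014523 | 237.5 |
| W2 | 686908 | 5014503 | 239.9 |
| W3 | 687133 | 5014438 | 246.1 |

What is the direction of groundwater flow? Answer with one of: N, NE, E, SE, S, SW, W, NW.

NW

With h = a·x + b·y + c and W1 as origin, the differences give:
  90·a + (-20)·b = +2.4
  315·a + (-85)·b = +8.6
Eliminate b (×(-85) and ×(-20), subtract): -1350·a = -32.00 → a = ∂h/∂x = +0.02370
Back-substitute: b = ∂h/∂y = -0.01333.
Flow = −∇h = (-0.02370 east, +0.01333 north), which points northwest.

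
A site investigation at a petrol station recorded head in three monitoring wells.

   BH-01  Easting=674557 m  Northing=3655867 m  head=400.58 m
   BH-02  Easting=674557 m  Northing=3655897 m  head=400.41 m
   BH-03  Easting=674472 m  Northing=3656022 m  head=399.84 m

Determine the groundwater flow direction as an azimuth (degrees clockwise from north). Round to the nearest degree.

016°

Differences from BH-01: to BH-02 (Δx, Δy, Δh) = (0, 30, -0.17); to BH-03 = (-85, 155, -0.74).
Solve a·Δx + b·Δy = Δh: det = 0·155 − (-85)·30 = 2550.
∂h/∂x = [(-0.17)·155 − (-0.74)·30] / 2550 = -0.001627
∂h/∂y = [0·(-0.74) − (-85)·(-0.17)] / 2550 = -0.005667
Flow direction (−∇h) has components (+0.001627 E, +0.005667 N).
Azimuth = atan2(E, N) = atan2(+0.001627, +0.005667) = 16.0° ≈ 016°.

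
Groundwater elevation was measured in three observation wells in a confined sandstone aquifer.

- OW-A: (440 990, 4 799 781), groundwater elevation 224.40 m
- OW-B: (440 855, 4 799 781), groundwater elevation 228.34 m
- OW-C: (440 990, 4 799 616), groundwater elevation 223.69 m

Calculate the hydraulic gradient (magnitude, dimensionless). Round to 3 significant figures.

0.0295

∂h/∂x = (228.34 − 224.40) / (440855 − 440990) = -0.02919
∂h/∂y = (223.69 − 224.40) / (4799616 − 4799781) = +0.004303
|∇h| = √(-0.02919² + 0.004303²) = 0.02951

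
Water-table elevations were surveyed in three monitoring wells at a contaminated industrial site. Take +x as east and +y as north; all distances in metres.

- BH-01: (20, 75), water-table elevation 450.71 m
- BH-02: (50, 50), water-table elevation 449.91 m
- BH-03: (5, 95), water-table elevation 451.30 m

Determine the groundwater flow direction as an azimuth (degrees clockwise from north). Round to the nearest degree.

168°

With h = a·x + b·y + c and BH-01 as origin, the differences give:
  30·a + (-25)·b = -0.80
  (-15)·a + 20·b = +0.59
Eliminate b (×20 and ×(-25), subtract): 225·a = -1.250 → a = ∂h/∂x = -0.005556
Back-substitute: b = ∂h/∂y = +0.02533.
Flow direction (−∇h) has components (+0.005556 E, -0.02533 N).
Azimuth = atan2(E, N) = atan2(+0.005556, -0.02533) = 167.6° ≈ 168°.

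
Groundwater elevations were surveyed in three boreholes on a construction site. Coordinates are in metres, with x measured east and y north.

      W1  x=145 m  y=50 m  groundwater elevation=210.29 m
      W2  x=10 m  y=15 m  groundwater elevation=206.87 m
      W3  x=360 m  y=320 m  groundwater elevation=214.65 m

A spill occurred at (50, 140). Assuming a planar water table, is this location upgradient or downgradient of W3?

With h = a·x + b·y + c and W1 as origin, the differences give:
  (-135)·a + (-35)·b = -3.42
  215·a + 270·b = +4.36
Eliminate b (×270 and ×(-35), subtract): -28925·a = -770.800 → a = ∂h/∂x = +0.02665
Back-substitute: b = ∂h/∂y = -0.005072.
Head at (50, 140) = 210.29 + (+0.02665)·(-95) + (-0.005072)·(90) = 207.30 m.
That is lower than the 214.65 m at W3, so the point is downgradient.

downgradient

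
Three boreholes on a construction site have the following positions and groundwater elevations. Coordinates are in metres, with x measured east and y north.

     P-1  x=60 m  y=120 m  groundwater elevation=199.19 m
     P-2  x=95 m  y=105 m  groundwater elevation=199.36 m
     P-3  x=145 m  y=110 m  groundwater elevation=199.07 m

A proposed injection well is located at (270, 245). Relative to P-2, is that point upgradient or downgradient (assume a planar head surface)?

downgradient

Taking P-1 as reference: P-2−P-1 = (35, -15, +0.17); P-3−P-1 = (85, -10, -0.12).
Solve a·Δx + b·Δy = Δh: det = 35·(-10) − 85·(-15) = 925.
∂h/∂x = [(+0.17)·(-10) − (-0.12)·(-15)] / 925 = -0.003784
∂h/∂y = [35·(-0.12) − 85·(+0.17)] / 925 = -0.02016
Head at (270, 245) = 199.19 + (-0.003784)·(210) + (-0.02016)·(125) = 195.88 m.
That is lower than the 199.36 m at P-2, so the point is downgradient.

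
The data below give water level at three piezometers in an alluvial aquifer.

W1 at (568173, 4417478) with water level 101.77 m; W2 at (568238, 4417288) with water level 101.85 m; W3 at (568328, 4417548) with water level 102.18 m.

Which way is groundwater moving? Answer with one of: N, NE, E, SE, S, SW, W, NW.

Differences from W1: to W2 (Δx, Δy, Δh) = (65, -190, +0.08); to W3 = (155, 70, +0.41).
Determinant of the coordinate differences = 65·70 − 155·(-190) = 34000.
∂h/∂x = [(+0.08)·70 − (+0.41)·(-190)] / 34000 = +0.002456
∂h/∂y = [65·(+0.41) − 155·(+0.08)] / 34000 = +0.0004191
Flow = −∇h = (-0.002456 east, -0.0004191 north), which points west.

W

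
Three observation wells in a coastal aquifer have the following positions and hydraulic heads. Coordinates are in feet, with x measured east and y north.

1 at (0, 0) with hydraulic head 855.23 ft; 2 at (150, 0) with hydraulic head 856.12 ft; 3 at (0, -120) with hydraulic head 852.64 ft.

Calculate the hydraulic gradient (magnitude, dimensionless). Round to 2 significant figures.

0.022

∂h/∂x = (856.12 − 855.23) / (150 − 0) = +0.005933
∂h/∂y = (852.64 − 855.23) / (-120 − 0) = +0.02158
|∇h| = √(0.005933² + 0.02158²) = 0.02238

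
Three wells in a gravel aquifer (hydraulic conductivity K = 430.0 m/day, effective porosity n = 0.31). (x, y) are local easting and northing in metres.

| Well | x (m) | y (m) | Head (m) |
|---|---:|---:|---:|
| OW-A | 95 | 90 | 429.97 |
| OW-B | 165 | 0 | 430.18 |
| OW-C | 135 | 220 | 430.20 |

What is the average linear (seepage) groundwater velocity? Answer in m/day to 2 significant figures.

5.3 m/day

With h = a·x + b·y + c and OW-A as origin, the differences give:
  70·a + (-90)·b = +0.21
  40·a + 130·b = +0.23
Eliminate b (×130 and ×(-90), subtract): 12700·a = 48.000 → a = ∂h/∂x = +0.003780
Back-substitute: b = ∂h/∂y = +0.0006063.
|∇h| = √(0.003780² + 0.0006063²) = 0.003828
Seepage velocity v = K·i/n = 430.0 × 0.003828 / 0.31 = 5.31 m/day.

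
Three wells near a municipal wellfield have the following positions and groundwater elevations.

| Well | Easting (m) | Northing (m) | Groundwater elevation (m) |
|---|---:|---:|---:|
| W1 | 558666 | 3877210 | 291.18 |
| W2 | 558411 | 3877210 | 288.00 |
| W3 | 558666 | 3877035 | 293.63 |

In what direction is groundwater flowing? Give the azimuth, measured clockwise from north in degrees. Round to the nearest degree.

∂h/∂x = (288.00 − 291.18) / (558411 − 558666) = +0.01247
∂h/∂y = (293.63 − 291.18) / (3877035 − 3877210) = -0.01400
Flow direction (−∇h) has components (-0.01247 E, +0.01400 N).
Azimuth = atan2(E, N) = atan2(-0.01247, +0.01400) = 318.3° ≈ 318°.

318°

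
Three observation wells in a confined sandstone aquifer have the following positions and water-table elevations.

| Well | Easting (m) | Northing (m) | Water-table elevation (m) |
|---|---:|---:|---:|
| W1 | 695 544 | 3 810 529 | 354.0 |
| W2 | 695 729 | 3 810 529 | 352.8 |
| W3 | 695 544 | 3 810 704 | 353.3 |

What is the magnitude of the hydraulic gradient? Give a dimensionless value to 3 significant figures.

0.00762

∂h/∂x = (352.8 − 354.0) / (695729 − 695544) = -0.006486
∂h/∂y = (353.3 − 354.0) / (3810704 − 3810529) = -0.004000
|∇h| = √(-0.006486² + -0.004000²) = 0.00762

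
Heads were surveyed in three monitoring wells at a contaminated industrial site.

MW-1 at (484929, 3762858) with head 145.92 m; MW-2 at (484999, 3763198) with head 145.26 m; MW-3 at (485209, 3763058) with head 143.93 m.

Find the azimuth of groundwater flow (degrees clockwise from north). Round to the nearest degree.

085°

Three-point gradient (reference MW-1): Δ to MW-2 = (70, 340, -0.66), Δ to MW-3 = (280, 200, -1.99).
∂h/∂x = -0.006707, ∂h/∂y = -0.0005603 (det = -81200).
Flow direction (−∇h) has components (+0.006707 E, +0.0005603 N).
Azimuth = atan2(E, N) = atan2(+0.006707, +0.0005603) = 85.2° ≈ 085°.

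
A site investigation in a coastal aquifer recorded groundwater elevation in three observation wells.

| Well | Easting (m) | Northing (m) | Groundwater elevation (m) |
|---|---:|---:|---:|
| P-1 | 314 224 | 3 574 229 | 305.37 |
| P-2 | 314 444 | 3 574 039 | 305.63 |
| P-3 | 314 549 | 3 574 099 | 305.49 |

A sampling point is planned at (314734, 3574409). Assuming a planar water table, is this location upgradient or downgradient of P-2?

downgradient

Taking P-1 as reference: P-2−P-1 = (220, -190, +0.26); P-3−P-1 = (325, -130, +0.12).
Solve a·Δx + b·Δy = Δh: det = 220·(-130) − 325·(-190) = 33150.
∂h/∂x = [(+0.26)·(-130) − (+0.12)·(-190)] / 33150 = -0.0003318
∂h/∂y = [220·(+0.12) − 325·(+0.26)] / 33150 = -0.001753
Head at (314734, 3574409) = 305.37 + (-0.0003318)·(510) + (-0.001753)·(180) = 304.89 m.
That is lower than the 305.63 m at P-2, so the point is downgradient.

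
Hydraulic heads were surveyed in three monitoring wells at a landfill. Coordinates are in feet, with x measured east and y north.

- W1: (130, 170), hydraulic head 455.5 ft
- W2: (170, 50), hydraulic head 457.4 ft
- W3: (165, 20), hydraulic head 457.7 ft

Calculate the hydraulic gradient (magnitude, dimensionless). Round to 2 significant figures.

With h = a·x + b·y + c and W1 as origin, the differences give:
  40·a + (-120)·b = +1.9
  35·a + (-150)·b = +2.2
Eliminate b (×(-150) and ×(-120), subtract): -1800·a = -21.00 → a = ∂h/∂x = +0.01167
Back-substitute: b = ∂h/∂y = -0.01194.
|∇h| = √(0.01167² + -0.01194²) = 0.0167

0.017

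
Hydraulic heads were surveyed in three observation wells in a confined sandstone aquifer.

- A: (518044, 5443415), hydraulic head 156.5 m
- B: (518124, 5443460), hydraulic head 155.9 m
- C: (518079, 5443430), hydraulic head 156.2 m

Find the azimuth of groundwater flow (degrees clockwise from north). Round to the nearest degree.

Three-point gradient (reference A): Δ to B = (80, 45, -0.6), Δ to C = (35, 15, -0.3).
∂h/∂x = -0.01200, ∂h/∂y = +0.008000 (det = -375).
Flow direction (−∇h) has components (+0.01200 E, -0.008000 N).
Azimuth = atan2(E, N) = atan2(+0.01200, -0.008000) = 123.7° ≈ 124°.

124°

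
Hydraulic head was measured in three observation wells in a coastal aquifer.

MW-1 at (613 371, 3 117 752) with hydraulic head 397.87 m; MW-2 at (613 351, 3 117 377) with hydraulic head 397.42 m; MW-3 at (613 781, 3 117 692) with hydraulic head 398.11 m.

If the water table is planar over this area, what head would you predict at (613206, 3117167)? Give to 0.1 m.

397.1 m

Differences from MW-1: to MW-2 (Δx, Δy, Δh) = (-20, -375, -0.45); to MW-3 = (410, -60, +0.24).
Solve a·Δx + b·Δy = Δh: det = (-20)·(-60) − 410·(-375) = 154950.
∂h/∂x = [(-0.45)·(-60) − (+0.24)·(-375)] / 154950 = +0.0007551
∂h/∂y = [(-20)·(+0.24) − 410·(-0.45)] / 154950 = +0.001160
h(613206, 3117167) = 397.87 + (+0.0007551)·(-165) + (+0.001160)·(-585) = 397.87 -0.125 -0.678 = 397.067 m.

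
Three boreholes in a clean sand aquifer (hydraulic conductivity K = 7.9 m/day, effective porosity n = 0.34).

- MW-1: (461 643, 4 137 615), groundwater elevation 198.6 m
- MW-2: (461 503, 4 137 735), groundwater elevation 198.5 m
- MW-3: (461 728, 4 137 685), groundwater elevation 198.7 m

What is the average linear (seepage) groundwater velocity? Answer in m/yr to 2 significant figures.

8.4 m/yr

Three-point gradient (reference MW-1): Δ to MW-2 = (-140, 120, -0.1), Δ to MW-3 = (85, 70, +0.1).
∂h/∂x = +0.0009500, ∂h/∂y = +0.0002750 (det = -20000).
|∇h| = √(0.0009500² + 0.0002750²) = 0.000989
Seepage velocity v = K·i/n = 7.9 × 0.000989 / 0.34 = 0.02298 m/day = 8.393 m/yr.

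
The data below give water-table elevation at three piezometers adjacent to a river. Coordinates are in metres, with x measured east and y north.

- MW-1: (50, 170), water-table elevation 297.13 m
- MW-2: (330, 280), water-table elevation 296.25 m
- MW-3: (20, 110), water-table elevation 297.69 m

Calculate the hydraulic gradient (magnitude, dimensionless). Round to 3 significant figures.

Three-point gradient (reference MW-1): Δ to MW-2 = (280, 110, -0.88), Δ to MW-3 = (-30, -60, +0.56).
∂h/∂x = +0.0006519, ∂h/∂y = -0.009659 (det = -13500).
|∇h| = √(0.0006519² + -0.009659²) = 0.009681

0.00968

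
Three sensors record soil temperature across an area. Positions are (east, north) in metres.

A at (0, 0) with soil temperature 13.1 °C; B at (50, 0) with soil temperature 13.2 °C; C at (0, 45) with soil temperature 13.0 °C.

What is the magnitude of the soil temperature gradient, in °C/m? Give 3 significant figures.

0.00299 °C/m

∂T/∂x = (13.2 − 13.1) / (50 − 0) = +0.002000
∂T/∂y = (13.0 − 13.1) / (45 − 0) = -0.002222
|∇f| = √(0.002000² + -0.002222²) = 0.00299 °C/m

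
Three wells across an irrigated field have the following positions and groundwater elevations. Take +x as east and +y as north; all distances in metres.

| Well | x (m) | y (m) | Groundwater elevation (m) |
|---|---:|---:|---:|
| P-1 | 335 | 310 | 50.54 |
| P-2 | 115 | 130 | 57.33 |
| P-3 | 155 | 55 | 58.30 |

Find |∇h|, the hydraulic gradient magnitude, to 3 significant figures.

Three-point gradient (reference P-1): Δ to P-2 = (-220, -180, +6.79), Δ to P-3 = (-180, -255, +7.76).
∂h/∂x = -0.01412, ∂h/∂y = -0.02046 (det = 23700).
|∇h| = √(-0.01412² + -0.02046²) = 0.02486

0.0249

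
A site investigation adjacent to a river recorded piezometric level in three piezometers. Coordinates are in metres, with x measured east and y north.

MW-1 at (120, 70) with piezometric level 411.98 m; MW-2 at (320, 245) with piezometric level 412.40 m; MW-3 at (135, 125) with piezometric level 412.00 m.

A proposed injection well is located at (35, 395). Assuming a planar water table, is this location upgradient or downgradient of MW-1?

Taking MW-1 as reference: MW-2−MW-1 = (200, 175, +0.42); MW-3−MW-1 = (15, 55, +0.02).
Solve a·Δx + b·Δy = Δh: det = 200·55 − 15·175 = 8375.
∂h/∂x = [(+0.42)·55 − (+0.02)·175] / 8375 = +0.002340
∂h/∂y = [200·(+0.02) − 15·(+0.42)] / 8375 = -0.0002746
Head at (35, 395) = 411.98 + (+0.002340)·(-85) + (-0.0002746)·(325) = 411.69 m.
That is lower than the 411.98 m at MW-1, so the point is downgradient.

downgradient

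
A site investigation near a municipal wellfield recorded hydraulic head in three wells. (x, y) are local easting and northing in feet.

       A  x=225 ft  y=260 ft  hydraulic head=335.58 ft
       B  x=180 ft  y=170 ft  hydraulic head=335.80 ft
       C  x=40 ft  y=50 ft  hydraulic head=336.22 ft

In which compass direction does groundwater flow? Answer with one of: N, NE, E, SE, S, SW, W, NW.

Taking A as reference: B−A = (-45, -90, +0.22); C−A = (-185, -210, +0.64).
Determinant of the coordinate differences = (-45)·(-210) − (-185)·(-90) = -7200.
∂h/∂x = [(+0.22)·(-210) − (+0.64)·(-90)] / -7200 = -0.001583
∂h/∂y = [(-45)·(+0.64) − (-185)·(+0.22)] / -7200 = -0.001653
Flow = −∇h = (+0.001583 east, +0.001653 north), which points northeast.

NE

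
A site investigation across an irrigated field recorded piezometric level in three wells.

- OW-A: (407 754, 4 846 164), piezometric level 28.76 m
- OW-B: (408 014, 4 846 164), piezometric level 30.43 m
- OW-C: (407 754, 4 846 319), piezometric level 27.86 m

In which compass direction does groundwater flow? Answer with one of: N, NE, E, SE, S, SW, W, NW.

NW

∂h/∂x = (30.43 − 28.76) / (408014 − 407754) = +0.006423
∂h/∂y = (27.86 − 28.76) / (4846319 − 4846164) = -0.005806
Flow = −∇h = (-0.006423 east, +0.005806 north), which points northwest.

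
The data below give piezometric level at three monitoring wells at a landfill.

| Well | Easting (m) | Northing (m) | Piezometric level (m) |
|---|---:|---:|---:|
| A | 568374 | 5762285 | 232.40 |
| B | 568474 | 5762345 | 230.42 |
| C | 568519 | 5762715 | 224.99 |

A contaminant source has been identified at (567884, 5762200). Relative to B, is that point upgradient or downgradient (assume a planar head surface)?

Taking A as reference: B−A = (100, 60, -1.98); C−A = (145, 430, -7.41).
Determinant of the coordinate differences = 100·430 − 145·60 = 34300.
∂h/∂x = [(-1.98)·430 − (-7.41)·60] / 34300 = -0.01186
∂h/∂y = [100·(-7.41) − 145·(-1.98)] / 34300 = -0.01323
Head at (567884, 5762200) = 232.40 + (-0.01186)·(-490) + (-0.01323)·(-85) = 239.34 m.
That is higher than the 230.42 m at B, so the point is upgradient.

upgradient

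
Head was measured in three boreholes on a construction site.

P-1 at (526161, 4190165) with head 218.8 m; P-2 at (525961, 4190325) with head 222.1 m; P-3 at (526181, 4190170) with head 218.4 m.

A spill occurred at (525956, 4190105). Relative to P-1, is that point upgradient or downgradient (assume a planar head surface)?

upgradient

With h = a·x + b·y + c and P-1 as origin, the differences give:
  (-200)·a + 160·b = +3.3
  20·a + 5·b = -0.4
Eliminate b (×5 and ×160, subtract): -4200·a = 80.50 → a = ∂h/∂x = -0.01917
Back-substitute: b = ∂h/∂y = -0.003333.
Head at (525956, 4190105) = 218.8 + (-0.01917)·(-205) + (-0.003333)·(-60) = 222.93 m.
That is higher than the 218.8 m at P-1, so the point is upgradient.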